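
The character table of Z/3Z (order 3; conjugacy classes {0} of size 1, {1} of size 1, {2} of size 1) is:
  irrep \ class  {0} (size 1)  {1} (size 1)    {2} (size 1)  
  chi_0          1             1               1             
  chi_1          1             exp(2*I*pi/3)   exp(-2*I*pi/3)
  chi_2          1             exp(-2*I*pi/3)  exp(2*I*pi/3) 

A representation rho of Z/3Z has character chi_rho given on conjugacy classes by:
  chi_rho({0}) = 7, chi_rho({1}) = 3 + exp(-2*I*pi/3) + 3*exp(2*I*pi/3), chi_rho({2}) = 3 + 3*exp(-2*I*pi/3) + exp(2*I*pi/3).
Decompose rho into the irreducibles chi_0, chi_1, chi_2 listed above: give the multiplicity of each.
Multiplicities: chi_0: 3, chi_1: 3, chi_2: 1.

Proof sketch: Use <chi_rho, chi> = (1/|G|) sum_C |C| * chi_rho(C) * conj(chi(C)) with |G| = 3 for each irreducible chi in the table:
  <chi_rho, chi_0> = (1/3)[1*(7)*conj(1) + 1*(3 + exp(-2*I*pi/3) + 3*exp(2*I*pi/3))*conj(1) + 1*(3 + 3*exp(-2*I*pi/3) + exp(2*I*pi/3))*conj(1)]
      = (1/3)[(7) + (3 + exp(-2*I*pi/3) + 3*exp(2*I*pi/3)) + (3 + 3*exp(-2*I*pi/3) + exp(2*I*pi/3))] = 9/3 = 3
  <chi_rho, chi_1> = (1/3)[1*(7)*conj(1) + 1*(3 + exp(-2*I*pi/3) + 3*exp(2*I*pi/3))*conj(exp(2*I*pi/3)) + 1*(3 + 3*exp(-2*I*pi/3) + exp(2*I*pi/3))*conj(exp(-2*I*pi/3))]
      = (1/3)[(7) + (3 + 3*exp(-2*I*pi/3) + exp(2*I*pi/3)) + (3 + exp(-2*I*pi/3) + 3*exp(2*I*pi/3))] = 9/3 = 3
  <chi_rho, chi_2> = (1/3)[1*(7)*conj(1) + 1*(3 + exp(-2*I*pi/3) + 3*exp(2*I*pi/3))*conj(exp(-2*I*pi/3)) + 1*(3 + 3*exp(-2*I*pi/3) + exp(2*I*pi/3))*conj(exp(2*I*pi/3))]
      = (1/3)[(7) + (-2) + (-2)] = 3/3 = 1
(Exp terms are combined using exp(i*s)*conj(exp(i*t)) = exp(i*(s-t)), and sums of them are collapsed using the identity that for every m > 1 the m distinct m-th roots of unity sum to 0, e.g. 1 + exp(2*I*pi/3) + exp(-2*I*pi/3) = 0.)
Dimension check: dim(rho) = sum (mult * dim) = 3*1 + 3*1 + 1*1 = 7 = chi_rho(e) = 7.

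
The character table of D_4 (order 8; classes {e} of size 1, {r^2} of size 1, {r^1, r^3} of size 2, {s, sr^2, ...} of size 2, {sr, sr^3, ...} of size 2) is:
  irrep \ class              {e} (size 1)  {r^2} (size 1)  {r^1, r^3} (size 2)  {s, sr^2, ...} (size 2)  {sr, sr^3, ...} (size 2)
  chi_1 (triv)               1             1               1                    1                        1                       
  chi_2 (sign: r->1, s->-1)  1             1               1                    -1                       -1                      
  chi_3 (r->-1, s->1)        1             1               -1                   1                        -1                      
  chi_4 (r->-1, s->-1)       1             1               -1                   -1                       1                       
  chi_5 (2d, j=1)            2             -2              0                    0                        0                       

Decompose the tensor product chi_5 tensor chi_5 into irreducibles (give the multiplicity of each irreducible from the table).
chi_5 tensor chi_5 = chi_1 + chi_2 + chi_3 + chi_4 (all other irreducibles have multiplicity 0).

Details: The character of a tensor product is the pointwise product (chi_5 * chi_5)(C) = chi_5(C) * chi_5(C):
  {e}: (2)*(2), {r^2}: (-2)*(-2), {r^1, r^3}: (0)*(0), {s, sr^2, ...}: (0)*(0), {sr, sr^3, ...}: (0)*(0)
so (chi_5 * chi_5) takes values
  {e} -> 4, {r^2} -> 4, {r^1, r^3} -> 0, {s, sr^2, ...} -> 0, {sr, sr^3, ...} -> 0.
Now take the inner product of this character with each irreducible chi from the table, <chi_5*chi_5, chi> = (1/8) sum_C |C| (chi_5*chi_5)(C) conj(chi(C)):
  <chi_5*chi_5, chi_1> = (1/8)[1*(4)*conj(1) + 1*(4)*conj(1) + 2*(0)*conj(1) + 2*(0)*conj(1) + 2*(0)*conj(1)]
      = (1/8)[(4) + (4) + (0) + (0) + (0)] = 8/8 = 1
  <chi_5*chi_5, chi_2> = (1/8)[1*(4)*conj(1) + 1*(4)*conj(1) + 2*(0)*conj(1) + 2*(0)*conj(-1) + 2*(0)*conj(-1)]
      = (1/8)[(4) + (4) + (0) + (0) + (0)] = 8/8 = 1
  <chi_5*chi_5, chi_3> = (1/8)[1*(4)*conj(1) + 1*(4)*conj(1) + 2*(0)*conj(-1) + 2*(0)*conj(1) + 2*(0)*conj(-1)]
      = (1/8)[(4) + (4) + (0) + (0) + (0)] = 8/8 = 1
  <chi_5*chi_5, chi_4> = (1/8)[1*(4)*conj(1) + 1*(4)*conj(1) + 2*(0)*conj(-1) + 2*(0)*conj(-1) + 2*(0)*conj(1)]
      = (1/8)[(4) + (4) + (0) + (0) + (0)] = 8/8 = 1
  <chi_5*chi_5, chi_5> = (1/8)[1*(4)*conj(2) + 1*(4)*conj(-2) + 2*(0)*conj(0) + 2*(0)*conj(0) + 2*(0)*conj(0)]
      = (1/8)[(8) + (-8) + (0) + (0) + (0)] = 0/8 = 0
Hence the multiplicities are chi_1: 1, chi_2: 1, chi_3: 1, chi_4: 1. Dimension check: dim(chi_5)*dim(chi_5) = 2*2 = 4 and sum (mult * dim) = 1*1 + 1*1 + 1*1 + 1*1 = 4.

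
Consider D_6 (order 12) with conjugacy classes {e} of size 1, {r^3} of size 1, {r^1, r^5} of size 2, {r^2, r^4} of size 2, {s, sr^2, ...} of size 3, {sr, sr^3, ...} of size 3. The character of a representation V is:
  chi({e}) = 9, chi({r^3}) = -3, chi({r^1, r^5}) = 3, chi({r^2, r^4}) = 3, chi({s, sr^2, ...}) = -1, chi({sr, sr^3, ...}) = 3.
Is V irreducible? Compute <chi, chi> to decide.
Not irreducible (reducible): <chi, chi> = 13 > 1.

Explanation: <chi, chi> = (1/|G|) sum_C |C| * |chi(C)|^2 = (1/12)[1*|9|^2 + 1*|-3|^2 + 2*|3|^2 + 2*|3|^2 + 3*|-1|^2 + 3*|3|^2]
  = (1/12)[(81) + (9) + (18) + (18) + (3) + (27)] = 156/12 = 13.
A character is irreducible iff <chi, chi> = 1, so this representation is reducible.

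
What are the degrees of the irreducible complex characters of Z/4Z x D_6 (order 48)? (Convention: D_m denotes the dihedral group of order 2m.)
Dimensions: 1, 1, 1, 1, 1, 1, 1, 1, 1, 1, 1, 1, 1, 1, 1, 1, 2, 2, 2, 2, 2, 2, 2, 2

There are 24 irreducibles (= number of conjugacy classes). Their dimensions d_i satisfy sum d_i^2 = |G| = 48: 1 + 1 + 1 + 1 + 1 + 1 + 1 + 1 + 1 + 1 + 1 + 1 + 1 + 1 + 1 + 1 + 4 + 4 + 4 + 4 + 4 + 4 + 4 + 4 = 48. (For the product with Z/4Z: each of the 4 1-dim characters of Z/4Z tensors with each irrep of D_6, giving 4 copies of each D_6-dimension.)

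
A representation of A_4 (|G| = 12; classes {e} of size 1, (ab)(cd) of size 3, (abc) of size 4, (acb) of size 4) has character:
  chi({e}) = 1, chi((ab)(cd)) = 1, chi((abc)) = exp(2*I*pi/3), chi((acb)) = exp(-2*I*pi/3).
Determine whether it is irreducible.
Irreducible: <chi, chi> = 1.

Argument: <chi, chi> = (1/|G|) sum_C |C| * |chi(C)|^2 = (1/12)[1*|1|^2 + 3*|1|^2 + 4*|exp(2*I*pi/3)|^2 + 4*|exp(-2*I*pi/3)|^2]
  = (1/12)[(1) + (3) + (4) + (4)] = 12/12 = 1.
(Exp terms are combined using exp(i*s)*conj(exp(i*t)) = exp(i*(s-t)), and sums of them are collapsed using the identity that for every m > 1 the m distinct m-th roots of unity sum to 0, e.g. 1 + exp(2*I*pi/3) + exp(-2*I*pi/3) = 0.)
A character is irreducible iff <chi, chi> = 1, so this representation is irreducible.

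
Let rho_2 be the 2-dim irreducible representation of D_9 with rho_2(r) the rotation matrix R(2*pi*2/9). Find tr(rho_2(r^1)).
chi_{rho_2}(r^1) = 2*cos(2*pi*2*1/9) = 2*cos(4*pi/9)

Working: rho_2(r^1) is rotation by angle 2*pi*2*1/9, whose trace is 2*cos(2*pi*2*1/9) = 2*cos(4*pi/9).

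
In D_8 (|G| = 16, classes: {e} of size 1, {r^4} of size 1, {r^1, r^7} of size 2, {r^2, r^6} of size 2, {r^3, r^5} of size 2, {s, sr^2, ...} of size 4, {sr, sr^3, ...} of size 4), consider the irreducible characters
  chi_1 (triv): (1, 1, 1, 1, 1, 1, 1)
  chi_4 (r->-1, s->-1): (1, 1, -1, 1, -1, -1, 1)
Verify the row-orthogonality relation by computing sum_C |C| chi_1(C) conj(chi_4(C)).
Sum = 0; so <chi_1, chi_4> = 0 (distinct irreducibles are orthogonal).

Working: Compute term by term over conjugacy classes (|C| * chi_1(C) * conj(chi_4(C))):
  1*(1)*conj(1) + 1*(1)*conj(1) + 2*(1)*conj(-1) + 2*(1)*conj(1) + 2*(1)*conj(-1) + 4*(1)*conj(-1) + 4*(1)*conj(1)
  = (1) + (1) + (-2) + (2) + (-2) + (-4) + (4)
  = 0.
Dividing by |G| = 16 gives 0/16 = 0, matching the row-orthogonality relation <chi_1, chi_4> = [chi_1 = chi_4].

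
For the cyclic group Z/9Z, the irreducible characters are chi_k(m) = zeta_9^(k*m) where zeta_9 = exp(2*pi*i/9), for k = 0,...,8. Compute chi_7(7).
chi_7(7) = zeta_9^49 = exp(8*I*pi/9)

Solution. chi_7(7) = zeta_9^(7*7) = zeta_9^49. Since zeta_9^9 = 1, this equals zeta_9^4 = exp(2*pi*i*4/9) = exp(8*I*pi/9).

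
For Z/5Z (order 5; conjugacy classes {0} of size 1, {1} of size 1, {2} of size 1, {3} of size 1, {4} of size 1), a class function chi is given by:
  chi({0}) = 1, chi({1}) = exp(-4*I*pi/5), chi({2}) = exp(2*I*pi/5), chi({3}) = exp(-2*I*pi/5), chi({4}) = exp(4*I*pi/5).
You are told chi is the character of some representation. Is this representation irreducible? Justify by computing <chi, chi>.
Irreducible: <chi, chi> = 1.

Argument: <chi, chi> = (1/|G|) sum_C |C| * |chi(C)|^2 = (1/5)[1*|1|^2 + 1*|exp(-4*I*pi/5)|^2 + 1*|exp(2*I*pi/5)|^2 + 1*|exp(-2*I*pi/5)|^2 + 1*|exp(4*I*pi/5)|^2]
  = (1/5)[(1) + (1) + (1) + (1) + (1)] = 5/5 = 1.
(Exp terms are combined using exp(i*s)*conj(exp(i*t)) = exp(i*(s-t)), and sums of them are collapsed using the identity that for every m > 1 the m distinct m-th roots of unity sum to 0, e.g. 1 + exp(2*I*pi/3) + exp(-2*I*pi/3) = 0.)
A character is irreducible iff <chi, chi> = 1, so this representation is irreducible.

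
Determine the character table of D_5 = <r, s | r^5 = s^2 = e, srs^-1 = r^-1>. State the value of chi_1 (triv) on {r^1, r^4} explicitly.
Conjugacy classes: {e} of size 1, {r^1, r^4} of size 2, {r^2, r^3} of size 2, {s, sr, ..., sr^4} of size 5.
Character table:
  irrep \ class              {e} (size 1)  {r^1, r^4} (size 2)  {r^2, r^3} (size 2)  {s, sr, ..., sr^4} (size 5)
  chi_1 (triv)               1             1                    1                    1                          
  chi_2 (sign: r->1, s->-1)  1             1                    1                    -1                         
  chi_3 (2d, j=1)            2             -1/2 + sqrt(5)/2     -sqrt(5)/2 - 1/2     0                          
  chi_4 (2d, j=2)            2             -sqrt(5)/2 - 1/2     -1/2 + sqrt(5)/2     0                          

Spot check: chi_1 (triv) on {r^1, r^4} = 1.

D_5 has order 2*5 = 10 with 4 conjugacy classes, hence 4 irreducibles. Sum of squared dims 1 + 1 + 4 + 4 = 10 = |G|. Linear characters come from the abelianisation; the 2-dimensional irreps have character r^k -> 2*cos(2*pi*j*k/5), reflections -> 0.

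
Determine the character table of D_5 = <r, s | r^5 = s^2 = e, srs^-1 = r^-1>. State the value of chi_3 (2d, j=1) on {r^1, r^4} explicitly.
Conjugacy classes: {e} of size 1, {r^1, r^4} of size 2, {r^2, r^3} of size 2, {s, sr, ..., sr^4} of size 5.
Character table:
  irrep \ class              {e} (size 1)  {r^1, r^4} (size 2)  {r^2, r^3} (size 2)  {s, sr, ..., sr^4} (size 5)
  chi_1 (triv)               1             1                    1                    1                          
  chi_2 (sign: r->1, s->-1)  1             1                    1                    -1                         
  chi_3 (2d, j=1)            2             -1/2 + sqrt(5)/2     -sqrt(5)/2 - 1/2     0                          
  chi_4 (2d, j=2)            2             -sqrt(5)/2 - 1/2     -1/2 + sqrt(5)/2     0                          

Spot check: chi_3 (2d, j=1) on {r^1, r^4} = -1/2 + sqrt(5)/2.

Solution. D_5 has order 2*5 = 10 with 4 conjugacy classes, hence 4 irreducibles. Sum of squared dims 1 + 1 + 4 + 4 = 10 = |G|. Linear characters come from the abelianisation; the 2-dimensional irreps have character r^k -> 2*cos(2*pi*j*k/5), reflections -> 0.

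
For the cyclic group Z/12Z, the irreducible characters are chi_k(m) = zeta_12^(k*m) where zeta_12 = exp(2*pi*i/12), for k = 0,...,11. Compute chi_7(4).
chi_7(4) = zeta_12^28 = exp(2*I*pi/3)

Solution. chi_7(4) = zeta_12^(7*4) = zeta_12^28. Since zeta_12^12 = 1, this equals zeta_12^4 = exp(2*pi*i*4/12) = exp(2*I*pi/3).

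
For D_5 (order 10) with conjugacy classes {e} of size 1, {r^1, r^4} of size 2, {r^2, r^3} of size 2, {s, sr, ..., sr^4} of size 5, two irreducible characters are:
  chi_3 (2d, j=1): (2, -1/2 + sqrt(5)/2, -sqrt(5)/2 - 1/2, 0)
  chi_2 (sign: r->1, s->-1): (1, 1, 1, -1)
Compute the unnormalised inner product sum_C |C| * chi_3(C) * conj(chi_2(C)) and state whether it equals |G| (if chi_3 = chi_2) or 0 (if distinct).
Sum = 0; so <chi_3, chi_2> = 0 (distinct irreducibles are orthogonal).

Details: Compute term by term over conjugacy classes (|C| * chi_3(C) * conj(chi_2(C))):
  1*(2)*conj(1) + 2*(-1/2 + sqrt(5)/2)*conj(1) + 2*(-sqrt(5)/2 - 1/2)*conj(1) + 5*(0)*conj(-1)
  = (2) + (-1 + sqrt(5)) + (-sqrt(5) - 1) + (0)
  = 0.
Dividing by |G| = 10 gives 0/10 = 0, matching the row-orthogonality relation <chi_3, chi_2> = [chi_3 = chi_2].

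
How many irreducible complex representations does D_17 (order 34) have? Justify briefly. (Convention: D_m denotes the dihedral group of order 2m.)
10

Proof sketch: The number of irreducible complex representations of a finite group equals its number of conjugacy classes. D_17 has 10 conjugacy classes ((n+3)/2 for n odd), so D_17 (order 34) has exactly 10 irreducible complex representations.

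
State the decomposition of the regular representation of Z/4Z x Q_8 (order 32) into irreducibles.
Each irreducible V_i of dimension d_i appears with multiplicity d_i, i.e. rho_reg = (direct sum over all irreducibles V_i) d_i V_i. The irreducible dimensions for Z/4Z x Q_8 are 1, 1, 1, 1, 1, 1, 1, 1, 1, 1, 1, 1, 1, 1, 1, 1, 2, 2, 2, 2: 16 irreducibles of dimension 1, each with multiplicity 1; 4 irreducibles of dimension 2, each with multiplicity 2. Total dimension 16*1*1 + 4*2*2 = 32 = |G|.

Derivation: General theorem: in the regular representation of a finite group G, each irreducible appears with multiplicity equal to its dimension. Check: dim(rho_reg) = sum d_i^2 = 1 + 1 + 1 + 1 + 1 + 1 + 1 + 1 + 1 + 1 + 1 + 1 + 1 + 1 + 1 + 1 + 4 + 4 + 4 + 4 = 32 = |G|.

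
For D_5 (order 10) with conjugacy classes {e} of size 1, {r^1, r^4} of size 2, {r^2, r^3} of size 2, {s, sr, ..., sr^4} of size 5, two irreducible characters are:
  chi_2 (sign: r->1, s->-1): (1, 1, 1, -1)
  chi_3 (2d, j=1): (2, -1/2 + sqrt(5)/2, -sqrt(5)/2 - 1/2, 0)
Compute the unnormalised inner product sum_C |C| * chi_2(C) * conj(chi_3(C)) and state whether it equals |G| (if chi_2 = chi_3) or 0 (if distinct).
Sum = 0; so <chi_2, chi_3> = 0 (distinct irreducibles are orthogonal).

Proof sketch: Compute term by term over conjugacy classes (|C| * chi_2(C) * conj(chi_3(C))):
  1*(1)*conj(2) + 2*(1)*conj(-1/2 + sqrt(5)/2) + 2*(1)*conj(-sqrt(5)/2 - 1/2) + 5*(-1)*conj(0)
  = (2) + (-1 + sqrt(5)) + (-sqrt(5) - 1) + (0)
  = 0.
Dividing by |G| = 10 gives 0/10 = 0, matching the row-orthogonality relation <chi_2, chi_3> = [chi_2 = chi_3].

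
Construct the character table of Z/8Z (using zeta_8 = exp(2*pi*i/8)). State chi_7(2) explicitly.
Character table of Z/8Z (irreps indexed chi_0,...,chi_7 with chi_k(m) = zeta_8^(k*m), zeta_8 = exp(2*pi*i/8)):
  irrep \ class  {0} (size 1)  {1} (size 1)    {2} (size 1)  {3} (size 1)    {4} (size 1)  {5} (size 1)    {6} (size 1)  {7} (size 1)  
  chi_0          1             1               1             1               1             1               1             1             
  chi_1          1             exp(I*pi/4)     I             exp(3*I*pi/4)   -1            exp(-3*I*pi/4)  -I            exp(-I*pi/4)  
  chi_2          1             I               -1            -I              1             I               -1            -I            
  chi_3          1             exp(3*I*pi/4)   -I            exp(I*pi/4)     -1            exp(-I*pi/4)    I             exp(-3*I*pi/4)
  chi_4          1             -1              1             -1              1             -1              1             -1            
  chi_5          1             exp(-3*I*pi/4)  I             exp(-I*pi/4)    -1            exp(I*pi/4)     -I            exp(3*I*pi/4) 
  chi_6          1             -I              -1            I               1             -I              -1            I             
  chi_7          1             exp(-I*pi/4)    -I            exp(-3*I*pi/4)  -1            exp(3*I*pi/4)   I             exp(I*pi/4)   

Spot check: chi_7(2) = zeta_8^(7*2) = zeta_8^14 = -I.

Solution. Z/8Z is abelian, so all 8 irreducible complex representations are 1-dimensional. They are given by chi_k(m) = zeta_8^(k*m) for k = 0,...,7. Row orthogonality: sum_m chi_k(m) conj(chi_l(m)) = 8 * [k = l].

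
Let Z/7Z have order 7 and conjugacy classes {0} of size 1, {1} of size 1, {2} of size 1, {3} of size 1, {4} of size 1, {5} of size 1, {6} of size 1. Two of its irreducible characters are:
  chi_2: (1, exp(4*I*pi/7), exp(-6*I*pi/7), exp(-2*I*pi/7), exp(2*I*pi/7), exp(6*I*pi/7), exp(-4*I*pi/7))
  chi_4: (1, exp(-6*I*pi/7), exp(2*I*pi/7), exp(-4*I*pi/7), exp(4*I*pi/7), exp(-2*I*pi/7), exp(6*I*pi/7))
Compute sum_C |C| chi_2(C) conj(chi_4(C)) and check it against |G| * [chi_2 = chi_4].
Sum = 0; so <chi_2, chi_4> = 0 (distinct irreducibles are orthogonal).

Why: Compute term by term over conjugacy classes (|C| * chi_2(C) * conj(chi_4(C))):
  1*(1)*conj(1) + 1*(exp(4*I*pi/7))*conj(exp(-6*I*pi/7)) + 1*(exp(-6*I*pi/7))*conj(exp(2*I*pi/7)) + 1*(exp(-2*I*pi/7))*conj(exp(-4*I*pi/7)) + 1*(exp(2*I*pi/7))*conj(exp(4*I*pi/7)) + 1*(exp(6*I*pi/7))*conj(exp(-2*I*pi/7)) + 1*(exp(-4*I*pi/7))*conj(exp(6*I*pi/7))
  = (1) + (exp(-4*I*pi/7)) + (exp(6*I*pi/7)) + (exp(2*I*pi/7)) + (exp(-2*I*pi/7)) + (exp(-6*I*pi/7)) + (exp(4*I*pi/7))
  = 0.
(Exp terms are combined using exp(i*s)*conj(exp(i*t)) = exp(i*(s-t)), and sums of them are collapsed using the identity that for every m > 1 the m distinct m-th roots of unity sum to 0, e.g. 1 + exp(2*I*pi/3) + exp(-2*I*pi/3) = 0.)
Dividing by |G| = 7 gives 0/7 = 0, matching the row-orthogonality relation <chi_2, chi_4> = [chi_2 = chi_4].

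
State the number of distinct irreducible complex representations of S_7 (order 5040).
15

Details: The number of irreducible complex representations of a finite group equals its number of conjugacy classes. Conjugacy classes in S_7 correspond to cycle types, i.e. partitions of 7; there are p(7) = 15 of them, so S_7 (order 5040) has exactly 15 irreducible complex representations.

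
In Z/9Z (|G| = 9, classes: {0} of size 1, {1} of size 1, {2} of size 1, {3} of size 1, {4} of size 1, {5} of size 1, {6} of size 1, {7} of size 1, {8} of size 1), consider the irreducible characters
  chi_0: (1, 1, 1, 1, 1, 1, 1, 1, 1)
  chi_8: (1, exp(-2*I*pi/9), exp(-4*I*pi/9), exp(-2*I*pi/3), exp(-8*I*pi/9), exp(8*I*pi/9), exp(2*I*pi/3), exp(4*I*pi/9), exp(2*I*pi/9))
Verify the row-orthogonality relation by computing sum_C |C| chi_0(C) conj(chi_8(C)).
Sum = 0; so <chi_0, chi_8> = 0 (distinct irreducibles are orthogonal).

Compute term by term over conjugacy classes (|C| * chi_0(C) * conj(chi_8(C))):
  1*(1)*conj(1) + 1*(1)*conj(exp(-2*I*pi/9)) + 1*(1)*conj(exp(-4*I*pi/9)) + 1*(1)*conj(exp(-2*I*pi/3)) + 1*(1)*conj(exp(-8*I*pi/9)) + 1*(1)*conj(exp(8*I*pi/9)) + 1*(1)*conj(exp(2*I*pi/3)) + 1*(1)*conj(exp(4*I*pi/9)) + 1*(1)*conj(exp(2*I*pi/9))
  = (1) + (exp(2*I*pi/9)) + (exp(4*I*pi/9)) + (exp(2*I*pi/3)) + (exp(8*I*pi/9)) + (exp(-8*I*pi/9)) + (exp(-2*I*pi/3)) + (exp(-4*I*pi/9)) + (exp(-2*I*pi/9))
  = 0.
(Exp terms are combined using exp(i*s)*conj(exp(i*t)) = exp(i*(s-t)), and sums of them are collapsed using the identity that for every m > 1 the m distinct m-th roots of unity sum to 0, e.g. 1 + exp(2*I*pi/3) + exp(-2*I*pi/3) = 0.)
Dividing by |G| = 9 gives 0/9 = 0, matching the row-orthogonality relation <chi_0, chi_8> = [chi_0 = chi_8].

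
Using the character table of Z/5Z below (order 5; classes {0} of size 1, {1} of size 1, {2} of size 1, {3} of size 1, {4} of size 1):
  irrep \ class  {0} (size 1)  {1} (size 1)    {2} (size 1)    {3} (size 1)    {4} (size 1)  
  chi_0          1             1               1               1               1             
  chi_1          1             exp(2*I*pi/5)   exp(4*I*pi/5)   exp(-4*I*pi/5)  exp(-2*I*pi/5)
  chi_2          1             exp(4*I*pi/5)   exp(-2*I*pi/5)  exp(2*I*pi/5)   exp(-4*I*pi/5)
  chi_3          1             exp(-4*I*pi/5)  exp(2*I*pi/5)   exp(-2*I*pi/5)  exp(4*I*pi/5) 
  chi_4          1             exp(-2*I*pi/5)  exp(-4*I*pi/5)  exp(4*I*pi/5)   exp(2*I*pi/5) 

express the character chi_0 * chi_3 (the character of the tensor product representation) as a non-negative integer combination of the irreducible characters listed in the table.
chi_0 tensor chi_3 = chi_3 (all other irreducibles have multiplicity 0).

Derivation: The character of a tensor product is the pointwise product (chi_0 * chi_3)(C) = chi_0(C) * chi_3(C):
  {0}: (1)*(1), {1}: (1)*(exp(-4*I*pi/5)), {2}: (1)*(exp(2*I*pi/5)), {3}: (1)*(exp(-2*I*pi/5)), {4}: (1)*(exp(4*I*pi/5))
so (chi_0 * chi_3) takes values
  {0} -> 1, {1} -> exp(-4*I*pi/5), {2} -> exp(2*I*pi/5), {3} -> exp(-2*I*pi/5), {4} -> exp(4*I*pi/5).
Now take the inner product of this character with each irreducible chi from the table, <chi_0*chi_3, chi> = (1/5) sum_C |C| (chi_0*chi_3)(C) conj(chi(C)):
  <chi_0*chi_3, chi_0> = (1/5)[1*(1)*conj(1) + 1*(exp(-4*I*pi/5))*conj(1) + 1*(exp(2*I*pi/5))*conj(1) + 1*(exp(-2*I*pi/5))*conj(1) + 1*(exp(4*I*pi/5))*conj(1)]
      = (1/5)[(1) + (exp(-4*I*pi/5)) + (exp(2*I*pi/5)) + (exp(-2*I*pi/5)) + (exp(4*I*pi/5))] = 0/5 = 0
  <chi_0*chi_3, chi_1> = (1/5)[1*(1)*conj(1) + 1*(exp(-4*I*pi/5))*conj(exp(2*I*pi/5)) + 1*(exp(2*I*pi/5))*conj(exp(4*I*pi/5)) + 1*(exp(-2*I*pi/5))*conj(exp(-4*I*pi/5)) + 1*(exp(4*I*pi/5))*conj(exp(-2*I*pi/5))]
      = (1/5)[(1) + (exp(4*I*pi/5)) + (exp(-2*I*pi/5)) + (exp(2*I*pi/5)) + (exp(-4*I*pi/5))] = 0/5 = 0
  <chi_0*chi_3, chi_2> = (1/5)[1*(1)*conj(1) + 1*(exp(-4*I*pi/5))*conj(exp(4*I*pi/5)) + 1*(exp(2*I*pi/5))*conj(exp(-2*I*pi/5)) + 1*(exp(-2*I*pi/5))*conj(exp(2*I*pi/5)) + 1*(exp(4*I*pi/5))*conj(exp(-4*I*pi/5))]
      = (1/5)[(1) + (exp(2*I*pi/5)) + (exp(4*I*pi/5)) + (exp(-4*I*pi/5)) + (exp(-2*I*pi/5))] = 0/5 = 0
  <chi_0*chi_3, chi_3> = (1/5)[1*(1)*conj(1) + 1*(exp(-4*I*pi/5))*conj(exp(-4*I*pi/5)) + 1*(exp(2*I*pi/5))*conj(exp(2*I*pi/5)) + 1*(exp(-2*I*pi/5))*conj(exp(-2*I*pi/5)) + 1*(exp(4*I*pi/5))*conj(exp(4*I*pi/5))]
      = (1/5)[(1) + (1) + (1) + (1) + (1)] = 5/5 = 1
  <chi_0*chi_3, chi_4> = (1/5)[1*(1)*conj(1) + 1*(exp(-4*I*pi/5))*conj(exp(-2*I*pi/5)) + 1*(exp(2*I*pi/5))*conj(exp(-4*I*pi/5)) + 1*(exp(-2*I*pi/5))*conj(exp(4*I*pi/5)) + 1*(exp(4*I*pi/5))*conj(exp(2*I*pi/5))]
      = (1/5)[(1) + (exp(-2*I*pi/5)) + (exp(-4*I*pi/5)) + (exp(4*I*pi/5)) + (exp(2*I*pi/5))] = 0/5 = 0
(Exp terms are combined using exp(i*s)*conj(exp(i*t)) = exp(i*(s-t)), and sums of them are collapsed using the identity that for every m > 1 the m distinct m-th roots of unity sum to 0, e.g. 1 + exp(2*I*pi/3) + exp(-2*I*pi/3) = 0.)
Hence the multiplicities are chi_3: 1. Dimension check: dim(chi_0)*dim(chi_3) = 1*1 = 1 and sum (mult * dim) = 1*1 = 1.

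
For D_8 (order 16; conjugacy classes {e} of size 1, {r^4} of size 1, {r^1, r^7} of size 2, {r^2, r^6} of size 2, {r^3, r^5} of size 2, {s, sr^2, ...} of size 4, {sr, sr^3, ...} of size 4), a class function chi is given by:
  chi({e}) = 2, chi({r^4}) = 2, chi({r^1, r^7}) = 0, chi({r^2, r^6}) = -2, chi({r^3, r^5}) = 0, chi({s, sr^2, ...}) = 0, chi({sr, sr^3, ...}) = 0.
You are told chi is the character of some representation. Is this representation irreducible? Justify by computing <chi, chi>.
Irreducible: <chi, chi> = 1.

Explanation: <chi, chi> = (1/|G|) sum_C |C| * |chi(C)|^2 = (1/16)[1*|2|^2 + 1*|2|^2 + 2*|0|^2 + 2*|-2|^2 + 2*|0|^2 + 4*|0|^2 + 4*|0|^2]
  = (1/16)[(4) + (4) + (0) + (8) + (0) + (0) + (0)] = 16/16 = 1.
A character is irreducible iff <chi, chi> = 1, so this representation is irreducible.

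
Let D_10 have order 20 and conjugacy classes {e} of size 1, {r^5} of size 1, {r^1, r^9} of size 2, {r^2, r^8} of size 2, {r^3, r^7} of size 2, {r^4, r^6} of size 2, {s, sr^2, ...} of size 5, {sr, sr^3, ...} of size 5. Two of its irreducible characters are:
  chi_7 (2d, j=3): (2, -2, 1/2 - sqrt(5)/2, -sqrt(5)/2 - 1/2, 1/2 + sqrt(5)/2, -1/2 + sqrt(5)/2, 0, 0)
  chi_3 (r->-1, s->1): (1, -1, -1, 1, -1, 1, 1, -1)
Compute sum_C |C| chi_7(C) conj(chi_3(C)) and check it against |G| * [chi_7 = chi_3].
Sum = 0; so <chi_7, chi_3> = 0 (distinct irreducibles are orthogonal).

Derivation: Compute term by term over conjugacy classes (|C| * chi_7(C) * conj(chi_3(C))):
  1*(2)*conj(1) + 1*(-2)*conj(-1) + 2*(1/2 - sqrt(5)/2)*conj(-1) + 2*(-sqrt(5)/2 - 1/2)*conj(1) + 2*(1/2 + sqrt(5)/2)*conj(-1) + 2*(-1/2 + sqrt(5)/2)*conj(1) + 5*(0)*conj(1) + 5*(0)*conj(-1)
  = (2) + (2) + (-1 + sqrt(5)) + (-sqrt(5) - 1) + (-sqrt(5) - 1) + (-1 + sqrt(5)) + (0) + (0)
  = 0.
Dividing by |G| = 20 gives 0/20 = 0, matching the row-orthogonality relation <chi_7, chi_3> = [chi_7 = chi_3].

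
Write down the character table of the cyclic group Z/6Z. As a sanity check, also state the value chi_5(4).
Character table of Z/6Z (irreps indexed chi_0,...,chi_5 with chi_k(m) = zeta_6^(k*m), zeta_6 = exp(2*pi*i/6)):
  irrep \ class  {0} (size 1)  {1} (size 1)    {2} (size 1)    {3} (size 1)  {4} (size 1)    {5} (size 1)  
  chi_0          1             1               1               1             1               1             
  chi_1          1             exp(I*pi/3)     exp(2*I*pi/3)   -1            exp(-2*I*pi/3)  exp(-I*pi/3)  
  chi_2          1             exp(2*I*pi/3)   exp(-2*I*pi/3)  1             exp(2*I*pi/3)   exp(-2*I*pi/3)
  chi_3          1             -1              1               -1            1               -1            
  chi_4          1             exp(-2*I*pi/3)  exp(2*I*pi/3)   1             exp(-2*I*pi/3)  exp(2*I*pi/3) 
  chi_5          1             exp(-I*pi/3)    exp(-2*I*pi/3)  -1            exp(2*I*pi/3)   exp(I*pi/3)   

Spot check: chi_5(4) = zeta_6^(5*4) = zeta_6^20 = exp(2*I*pi/3).

Details: Z/6Z is abelian, so all 6 irreducible complex representations are 1-dimensional. They are given by chi_k(m) = zeta_6^(k*m) for k = 0,...,5. Row orthogonality: sum_m chi_k(m) conj(chi_l(m)) = 6 * [k = l].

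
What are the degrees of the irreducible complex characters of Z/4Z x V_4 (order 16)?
Dimensions: 1, 1, 1, 1, 1, 1, 1, 1, 1, 1, 1, 1, 1, 1, 1, 1

Why: There are 16 irreducibles (= number of conjugacy classes). Their dimensions d_i satisfy sum d_i^2 = |G| = 16: 1 + 1 + 1 + 1 + 1 + 1 + 1 + 1 + 1 + 1 + 1 + 1 + 1 + 1 + 1 + 1 = 16. (For the product with Z/4Z: each of the 4 1-dim characters of Z/4Z tensors with each irrep of V_4, giving 4 copies of each V_4-dimension.)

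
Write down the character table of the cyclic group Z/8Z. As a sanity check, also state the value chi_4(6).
Character table of Z/8Z (irreps indexed chi_0,...,chi_7 with chi_k(m) = zeta_8^(k*m), zeta_8 = exp(2*pi*i/8)):
  irrep \ class  {0} (size 1)  {1} (size 1)    {2} (size 1)  {3} (size 1)    {4} (size 1)  {5} (size 1)    {6} (size 1)  {7} (size 1)  
  chi_0          1             1               1             1               1             1               1             1             
  chi_1          1             exp(I*pi/4)     I             exp(3*I*pi/4)   -1            exp(-3*I*pi/4)  -I            exp(-I*pi/4)  
  chi_2          1             I               -1            -I              1             I               -1            -I            
  chi_3          1             exp(3*I*pi/4)   -I            exp(I*pi/4)     -1            exp(-I*pi/4)    I             exp(-3*I*pi/4)
  chi_4          1             -1              1             -1              1             -1              1             -1            
  chi_5          1             exp(-3*I*pi/4)  I             exp(-I*pi/4)    -1            exp(I*pi/4)     -I            exp(3*I*pi/4) 
  chi_6          1             -I              -1            I               1             -I              -1            I             
  chi_7          1             exp(-I*pi/4)    -I            exp(-3*I*pi/4)  -1            exp(3*I*pi/4)   I             exp(I*pi/4)   

Spot check: chi_4(6) = zeta_8^(4*6) = zeta_8^24 = 1.

Argument: Z/8Z is abelian, so all 8 irreducible complex representations are 1-dimensional. They are given by chi_k(m) = zeta_8^(k*m) for k = 0,...,7. Row orthogonality: sum_m chi_k(m) conj(chi_l(m)) = 8 * [k = l].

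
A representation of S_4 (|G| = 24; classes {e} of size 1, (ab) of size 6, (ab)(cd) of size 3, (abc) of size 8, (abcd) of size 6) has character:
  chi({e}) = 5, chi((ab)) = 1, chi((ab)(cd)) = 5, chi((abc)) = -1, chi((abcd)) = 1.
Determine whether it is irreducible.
Not irreducible (reducible): <chi, chi> = 5 > 1.

Why: <chi, chi> = (1/|G|) sum_C |C| * |chi(C)|^2 = (1/24)[1*|5|^2 + 6*|1|^2 + 3*|5|^2 + 8*|-1|^2 + 6*|1|^2]
  = (1/24)[(25) + (6) + (75) + (8) + (6)] = 120/24 = 5.
A character is irreducible iff <chi, chi> = 1, so this representation is reducible.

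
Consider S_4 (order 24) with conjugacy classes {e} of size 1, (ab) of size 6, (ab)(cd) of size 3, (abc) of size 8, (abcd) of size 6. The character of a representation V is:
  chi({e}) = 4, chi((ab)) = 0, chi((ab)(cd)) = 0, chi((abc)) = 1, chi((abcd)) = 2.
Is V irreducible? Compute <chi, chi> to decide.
Not irreducible (reducible): <chi, chi> = 2 > 1.

Reasoning: <chi, chi> = (1/|G|) sum_C |C| * |chi(C)|^2 = (1/24)[1*|4|^2 + 6*|0|^2 + 3*|0|^2 + 8*|1|^2 + 6*|2|^2]
  = (1/24)[(16) + (0) + (0) + (8) + (24)] = 48/24 = 2.
A character is irreducible iff <chi, chi> = 1, so this representation is reducible.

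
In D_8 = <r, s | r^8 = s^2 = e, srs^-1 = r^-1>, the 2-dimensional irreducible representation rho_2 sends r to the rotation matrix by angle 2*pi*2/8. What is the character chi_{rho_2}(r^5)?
chi_{rho_2}(r^5) = 2*cos(2*pi*2*5/8) = 0

Solution. rho_2(r^5) is rotation by angle 2*pi*2*5/8, whose trace is 2*cos(2*pi*2*5/8) = 0.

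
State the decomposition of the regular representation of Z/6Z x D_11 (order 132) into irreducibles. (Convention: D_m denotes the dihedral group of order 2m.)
Each irreducible V_i of dimension d_i appears with multiplicity d_i, i.e. rho_reg = (direct sum over all irreducibles V_i) d_i V_i. The irreducible dimensions for Z/6Z x D_11 are 1, 1, 1, 1, 1, 1, 1, 1, 1, 1, 1, 1, 2, 2, 2, 2, 2, 2, 2, 2, 2, 2, 2, 2, 2, 2, 2, 2, 2, 2, 2, 2, 2, 2, 2, 2, 2, 2, 2, 2, 2, 2: 12 irreducibles of dimension 1, each with multiplicity 1; 30 irreducibles of dimension 2, each with multiplicity 2. Total dimension 12*1*1 + 30*2*2 = 132 = |G|.

General theorem: in the regular representation of a finite group G, each irreducible appears with multiplicity equal to its dimension. Check: dim(rho_reg) = sum d_i^2 = 1 + 1 + 1 + 1 + 1 + 1 + 1 + 1 + 1 + 1 + 1 + 1 + 4 + 4 + 4 + 4 + 4 + 4 + 4 + 4 + 4 + 4 + 4 + 4 + 4 + 4 + 4 + 4 + 4 + 4 + 4 + 4 + 4 + 4 + 4 + 4 + 4 + 4 + 4 + 4 + 4 + 4 = 132 = |G|.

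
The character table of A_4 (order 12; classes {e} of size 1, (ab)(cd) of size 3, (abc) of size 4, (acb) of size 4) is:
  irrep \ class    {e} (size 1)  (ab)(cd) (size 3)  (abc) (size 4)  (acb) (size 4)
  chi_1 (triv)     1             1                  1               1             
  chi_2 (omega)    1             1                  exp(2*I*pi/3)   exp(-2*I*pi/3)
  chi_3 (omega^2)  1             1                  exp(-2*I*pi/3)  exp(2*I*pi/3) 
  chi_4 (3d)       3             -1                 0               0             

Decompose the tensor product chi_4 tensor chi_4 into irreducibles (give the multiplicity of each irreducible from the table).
chi_4 tensor chi_4 = chi_1 + chi_2 + chi_3 + 2*chi_4 (all other irreducibles have multiplicity 0).

Proof sketch: The character of a tensor product is the pointwise product (chi_4 * chi_4)(C) = chi_4(C) * chi_4(C):
  {e}: (3)*(3), (ab)(cd): (-1)*(-1), (abc): (0)*(0), (acb): (0)*(0)
so (chi_4 * chi_4) takes values
  {e} -> 9, (ab)(cd) -> 1, (abc) -> 0, (acb) -> 0.
Now take the inner product of this character with each irreducible chi from the table, <chi_4*chi_4, chi> = (1/12) sum_C |C| (chi_4*chi_4)(C) conj(chi(C)):
  <chi_4*chi_4, chi_1> = (1/12)[1*(9)*conj(1) + 3*(1)*conj(1) + 4*(0)*conj(1) + 4*(0)*conj(1)]
      = (1/12)[(9) + (3) + (0) + (0)] = 12/12 = 1
  <chi_4*chi_4, chi_2> = (1/12)[1*(9)*conj(1) + 3*(1)*conj(1) + 4*(0)*conj(exp(2*I*pi/3)) + 4*(0)*conj(exp(-2*I*pi/3))]
      = (1/12)[(9) + (3) + (0) + (0)] = 12/12 = 1
  <chi_4*chi_4, chi_3> = (1/12)[1*(9)*conj(1) + 3*(1)*conj(1) + 4*(0)*conj(exp(-2*I*pi/3)) + 4*(0)*conj(exp(2*I*pi/3))]
      = (1/12)[(9) + (3) + (0) + (0)] = 12/12 = 1
  <chi_4*chi_4, chi_4> = (1/12)[1*(9)*conj(3) + 3*(1)*conj(-1) + 4*(0)*conj(0) + 4*(0)*conj(0)]
      = (1/12)[(27) + (-3) + (0) + (0)] = 24/12 = 2
(Exp terms are combined using exp(i*s)*conj(exp(i*t)) = exp(i*(s-t)), and sums of them are collapsed using the identity that for every m > 1 the m distinct m-th roots of unity sum to 0, e.g. 1 + exp(2*I*pi/3) + exp(-2*I*pi/3) = 0.)
Hence the multiplicities are chi_1: 1, chi_2: 1, chi_3: 1, chi_4: 2. Dimension check: dim(chi_4)*dim(chi_4) = 3*3 = 9 and sum (mult * dim) = 1*1 + 1*1 + 1*1 + 2*3 = 9.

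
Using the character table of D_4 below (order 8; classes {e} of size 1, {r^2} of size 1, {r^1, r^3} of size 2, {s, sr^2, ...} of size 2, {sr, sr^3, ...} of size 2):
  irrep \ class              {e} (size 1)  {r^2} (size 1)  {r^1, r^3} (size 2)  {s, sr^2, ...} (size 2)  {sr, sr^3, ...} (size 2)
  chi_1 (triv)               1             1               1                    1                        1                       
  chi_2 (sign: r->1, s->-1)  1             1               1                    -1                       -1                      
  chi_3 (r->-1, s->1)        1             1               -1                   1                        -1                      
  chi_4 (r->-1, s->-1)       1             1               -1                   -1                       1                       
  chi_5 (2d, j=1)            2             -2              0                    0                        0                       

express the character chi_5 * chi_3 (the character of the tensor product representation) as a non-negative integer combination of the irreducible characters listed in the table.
chi_5 tensor chi_3 = chi_5 (all other irreducibles have multiplicity 0).

Working: The character of a tensor product is the pointwise product (chi_5 * chi_3)(C) = chi_5(C) * chi_3(C):
  {e}: (2)*(1), {r^2}: (-2)*(1), {r^1, r^3}: (0)*(-1), {s, sr^2, ...}: (0)*(1), {sr, sr^3, ...}: (0)*(-1)
so (chi_5 * chi_3) takes values
  {e} -> 2, {r^2} -> -2, {r^1, r^3} -> 0, {s, sr^2, ...} -> 0, {sr, sr^3, ...} -> 0.
Now take the inner product of this character with each irreducible chi from the table, <chi_5*chi_3, chi> = (1/8) sum_C |C| (chi_5*chi_3)(C) conj(chi(C)):
  <chi_5*chi_3, chi_1> = (1/8)[1*(2)*conj(1) + 1*(-2)*conj(1) + 2*(0)*conj(1) + 2*(0)*conj(1) + 2*(0)*conj(1)]
      = (1/8)[(2) + (-2) + (0) + (0) + (0)] = 0/8 = 0
  <chi_5*chi_3, chi_2> = (1/8)[1*(2)*conj(1) + 1*(-2)*conj(1) + 2*(0)*conj(1) + 2*(0)*conj(-1) + 2*(0)*conj(-1)]
      = (1/8)[(2) + (-2) + (0) + (0) + (0)] = 0/8 = 0
  <chi_5*chi_3, chi_3> = (1/8)[1*(2)*conj(1) + 1*(-2)*conj(1) + 2*(0)*conj(-1) + 2*(0)*conj(1) + 2*(0)*conj(-1)]
      = (1/8)[(2) + (-2) + (0) + (0) + (0)] = 0/8 = 0
  <chi_5*chi_3, chi_4> = (1/8)[1*(2)*conj(1) + 1*(-2)*conj(1) + 2*(0)*conj(-1) + 2*(0)*conj(-1) + 2*(0)*conj(1)]
      = (1/8)[(2) + (-2) + (0) + (0) + (0)] = 0/8 = 0
  <chi_5*chi_3, chi_5> = (1/8)[1*(2)*conj(2) + 1*(-2)*conj(-2) + 2*(0)*conj(0) + 2*(0)*conj(0) + 2*(0)*conj(0)]
      = (1/8)[(4) + (4) + (0) + (0) + (0)] = 8/8 = 1
Hence the multiplicities are chi_5: 1. Dimension check: dim(chi_5)*dim(chi_3) = 2*1 = 2 and sum (mult * dim) = 1*2 = 2.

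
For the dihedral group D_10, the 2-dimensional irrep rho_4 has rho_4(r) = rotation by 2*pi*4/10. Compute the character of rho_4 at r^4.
chi_{rho_4}(r^4) = 2*cos(2*pi*4*4/10) = -sqrt(5)/2 - 1/2

Solution. rho_4(r^4) is rotation by angle 2*pi*4*4/10, whose trace is 2*cos(2*pi*4*4/10) = -sqrt(5)/2 - 1/2.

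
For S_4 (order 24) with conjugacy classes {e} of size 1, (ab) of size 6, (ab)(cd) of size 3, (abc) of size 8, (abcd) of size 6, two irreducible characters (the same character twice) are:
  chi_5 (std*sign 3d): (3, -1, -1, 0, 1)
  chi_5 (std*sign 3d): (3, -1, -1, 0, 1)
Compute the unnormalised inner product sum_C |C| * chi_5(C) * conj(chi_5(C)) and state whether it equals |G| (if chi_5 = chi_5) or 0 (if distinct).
Sum = 24 = |G| = 24; so <chi_5, chi_5> = 1 (norm-1 confirms irreducibility).

Working: Compute term by term over conjugacy classes (|C| * chi_5(C) * conj(chi_5(C))):
  1*(3)*conj(3) + 6*(-1)*conj(-1) + 3*(-1)*conj(-1) + 8*(0)*conj(0) + 6*(1)*conj(1)
  = (9) + (6) + (3) + (0) + (6)
  = 24.
Dividing by |G| = 24 gives 24/24 = 1, matching the row-orthogonality relation <chi_5, chi_5> = [chi_5 = chi_5].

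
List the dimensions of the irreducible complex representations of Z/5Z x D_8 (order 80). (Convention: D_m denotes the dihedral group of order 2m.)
Dimensions: 1, 1, 1, 1, 1, 1, 1, 1, 1, 1, 1, 1, 1, 1, 1, 1, 1, 1, 1, 1, 2, 2, 2, 2, 2, 2, 2, 2, 2, 2, 2, 2, 2, 2, 2

Derivation: There are 35 irreducibles (= number of conjugacy classes). Their dimensions d_i satisfy sum d_i^2 = |G| = 80: 1 + 1 + 1 + 1 + 1 + 1 + 1 + 1 + 1 + 1 + 1 + 1 + 1 + 1 + 1 + 1 + 1 + 1 + 1 + 1 + 4 + 4 + 4 + 4 + 4 + 4 + 4 + 4 + 4 + 4 + 4 + 4 + 4 + 4 + 4 = 80. (For the product with Z/5Z: each of the 5 1-dim characters of Z/5Z tensors with each irrep of D_8, giving 5 copies of each D_8-dimension.)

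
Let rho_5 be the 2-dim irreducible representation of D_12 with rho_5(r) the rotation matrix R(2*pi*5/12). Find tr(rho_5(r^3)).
chi_{rho_5}(r^3) = 2*cos(2*pi*5*3/12) = 0

Justification: rho_5(r^3) is rotation by angle 2*pi*5*3/12, whose trace is 2*cos(2*pi*5*3/12) = 0.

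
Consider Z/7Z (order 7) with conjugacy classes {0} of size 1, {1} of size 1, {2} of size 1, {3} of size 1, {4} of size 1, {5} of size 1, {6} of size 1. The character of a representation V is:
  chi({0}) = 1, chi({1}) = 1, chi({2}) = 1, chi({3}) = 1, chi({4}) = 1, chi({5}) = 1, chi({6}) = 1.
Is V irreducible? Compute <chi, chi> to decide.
Irreducible: <chi, chi> = 1.

Proof sketch: <chi, chi> = (1/|G|) sum_C |C| * |chi(C)|^2 = (1/7)[1*|1|^2 + 1*|1|^2 + 1*|1|^2 + 1*|1|^2 + 1*|1|^2 + 1*|1|^2 + 1*|1|^2]
  = (1/7)[(1) + (1) + (1) + (1) + (1) + (1) + (1)] = 7/7 = 1.
(Exp terms are combined using exp(i*s)*conj(exp(i*t)) = exp(i*(s-t)), and sums of them are collapsed using the identity that for every m > 1 the m distinct m-th roots of unity sum to 0, e.g. 1 + exp(2*I*pi/3) + exp(-2*I*pi/3) = 0.)
A character is irreducible iff <chi, chi> = 1, so this representation is irreducible.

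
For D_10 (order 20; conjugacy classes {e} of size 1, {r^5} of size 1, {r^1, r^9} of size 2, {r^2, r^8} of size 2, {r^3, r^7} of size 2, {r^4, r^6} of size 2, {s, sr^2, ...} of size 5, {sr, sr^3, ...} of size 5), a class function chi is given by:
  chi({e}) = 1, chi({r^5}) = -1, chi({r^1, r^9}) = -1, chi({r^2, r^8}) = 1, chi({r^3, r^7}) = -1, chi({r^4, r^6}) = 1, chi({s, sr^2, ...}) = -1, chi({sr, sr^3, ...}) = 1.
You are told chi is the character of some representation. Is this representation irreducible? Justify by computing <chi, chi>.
Irreducible: <chi, chi> = 1.

Working: <chi, chi> = (1/|G|) sum_C |C| * |chi(C)|^2 = (1/20)[1*|1|^2 + 1*|-1|^2 + 2*|-1|^2 + 2*|1|^2 + 2*|-1|^2 + 2*|1|^2 + 5*|-1|^2 + 5*|1|^2]
  = (1/20)[(1) + (1) + (2) + (2) + (2) + (2) + (5) + (5)] = 20/20 = 1.
A character is irreducible iff <chi, chi> = 1, so this representation is irreducible.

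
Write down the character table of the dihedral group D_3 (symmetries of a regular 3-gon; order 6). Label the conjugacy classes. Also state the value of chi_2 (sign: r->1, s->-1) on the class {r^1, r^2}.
Conjugacy classes: {e} of size 1, {r^1, r^2} of size 2, {s, sr, ..., sr^2} of size 3.
Character table:
  irrep \ class              {e} (size 1)  {r^1, r^2} (size 2)  {s, sr, ..., sr^2} (size 3)
  chi_1 (triv)               1             1                    1                          
  chi_2 (sign: r->1, s->-1)  1             1                    -1                         
  chi_3 (2d, j=1)            2             -1                   0                          

Spot check: chi_2 (sign: r->1, s->-1) on {r^1, r^2} = 1.

Working: D_3 has order 2*3 = 6 with 3 conjugacy classes, hence 3 irreducibles. Sum of squared dims 1 + 1 + 4 = 6 = |G|. Linear characters come from the abelianisation; the 2-dimensional irreps have character r^k -> 2*cos(2*pi*j*k/3), reflections -> 0.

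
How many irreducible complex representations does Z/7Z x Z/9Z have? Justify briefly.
63

Why: The number of irreducible complex representations of a finite group equals its number of conjugacy classes. Z/7Z x Z/9Z is abelian of order 63, so every element is its own conjugacy class: 63 classes, so Z/7Z x Z/9Z (order 63) has exactly 63 irreducible complex representations.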